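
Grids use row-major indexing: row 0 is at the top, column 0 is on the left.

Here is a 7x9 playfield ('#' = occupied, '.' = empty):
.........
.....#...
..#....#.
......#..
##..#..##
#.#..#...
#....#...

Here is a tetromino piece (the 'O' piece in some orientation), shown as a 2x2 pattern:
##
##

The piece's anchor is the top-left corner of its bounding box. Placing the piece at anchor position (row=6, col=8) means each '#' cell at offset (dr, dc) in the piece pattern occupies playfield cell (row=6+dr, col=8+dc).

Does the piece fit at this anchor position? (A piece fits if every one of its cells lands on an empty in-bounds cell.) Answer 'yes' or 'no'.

Check each piece cell at anchor (6, 8):
  offset (0,0) -> (6,8): empty -> OK
  offset (0,1) -> (6,9): out of bounds -> FAIL
  offset (1,0) -> (7,8): out of bounds -> FAIL
  offset (1,1) -> (7,9): out of bounds -> FAIL
All cells valid: no

Answer: no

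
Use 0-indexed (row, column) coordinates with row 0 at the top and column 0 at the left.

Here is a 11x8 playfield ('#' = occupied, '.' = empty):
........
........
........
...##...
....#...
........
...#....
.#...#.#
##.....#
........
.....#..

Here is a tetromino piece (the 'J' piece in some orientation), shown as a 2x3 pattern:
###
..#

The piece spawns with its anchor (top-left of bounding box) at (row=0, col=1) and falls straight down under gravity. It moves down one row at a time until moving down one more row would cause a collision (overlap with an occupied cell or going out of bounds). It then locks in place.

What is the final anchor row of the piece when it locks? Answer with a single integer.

Answer: 1

Derivation:
Spawn at (row=0, col=1). Try each row:
  row 0: fits
  row 1: fits
  row 2: blocked -> lock at row 1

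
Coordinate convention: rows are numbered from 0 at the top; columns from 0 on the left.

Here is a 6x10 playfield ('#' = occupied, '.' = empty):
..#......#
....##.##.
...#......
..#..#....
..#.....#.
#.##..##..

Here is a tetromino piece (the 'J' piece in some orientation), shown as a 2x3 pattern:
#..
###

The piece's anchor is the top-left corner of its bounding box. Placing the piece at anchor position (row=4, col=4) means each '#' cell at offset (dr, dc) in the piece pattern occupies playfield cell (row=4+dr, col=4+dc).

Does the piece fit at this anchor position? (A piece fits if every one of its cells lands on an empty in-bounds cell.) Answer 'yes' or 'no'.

Answer: no

Derivation:
Check each piece cell at anchor (4, 4):
  offset (0,0) -> (4,4): empty -> OK
  offset (1,0) -> (5,4): empty -> OK
  offset (1,1) -> (5,5): empty -> OK
  offset (1,2) -> (5,6): occupied ('#') -> FAIL
All cells valid: no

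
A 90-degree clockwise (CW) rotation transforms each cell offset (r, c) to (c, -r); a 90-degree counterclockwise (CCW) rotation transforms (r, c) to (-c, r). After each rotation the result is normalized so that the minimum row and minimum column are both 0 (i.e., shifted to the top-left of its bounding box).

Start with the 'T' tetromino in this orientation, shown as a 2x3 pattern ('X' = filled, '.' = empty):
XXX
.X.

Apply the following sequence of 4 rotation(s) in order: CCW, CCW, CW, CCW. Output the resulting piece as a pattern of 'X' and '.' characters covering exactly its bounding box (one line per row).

Answer: .X.
XXX

Derivation:
Start:
XXX
.X.
After rotation 1 (CCW):
X.
XX
X.
After rotation 2 (CCW):
.X.
XXX
After rotation 3 (CW):
X.
XX
X.
After rotation 4 (CCW):
.X.
XXX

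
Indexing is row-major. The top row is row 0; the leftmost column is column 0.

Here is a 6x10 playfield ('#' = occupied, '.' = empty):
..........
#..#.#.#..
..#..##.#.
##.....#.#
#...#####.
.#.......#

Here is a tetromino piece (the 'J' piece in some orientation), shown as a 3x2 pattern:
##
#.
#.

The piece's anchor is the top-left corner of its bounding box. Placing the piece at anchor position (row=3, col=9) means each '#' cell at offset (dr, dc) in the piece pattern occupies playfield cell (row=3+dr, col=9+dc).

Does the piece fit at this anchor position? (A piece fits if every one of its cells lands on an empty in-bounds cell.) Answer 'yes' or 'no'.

Answer: no

Derivation:
Check each piece cell at anchor (3, 9):
  offset (0,0) -> (3,9): occupied ('#') -> FAIL
  offset (0,1) -> (3,10): out of bounds -> FAIL
  offset (1,0) -> (4,9): empty -> OK
  offset (2,0) -> (5,9): occupied ('#') -> FAIL
All cells valid: no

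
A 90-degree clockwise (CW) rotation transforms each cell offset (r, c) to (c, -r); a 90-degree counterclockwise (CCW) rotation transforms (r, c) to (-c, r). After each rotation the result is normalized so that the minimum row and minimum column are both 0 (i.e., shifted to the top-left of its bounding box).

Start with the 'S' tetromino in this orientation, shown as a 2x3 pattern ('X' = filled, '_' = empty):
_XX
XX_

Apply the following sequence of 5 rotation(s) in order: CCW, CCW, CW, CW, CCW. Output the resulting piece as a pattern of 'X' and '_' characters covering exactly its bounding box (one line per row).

Start:
_XX
XX_
After rotation 1 (CCW):
X_
XX
_X
After rotation 2 (CCW):
_XX
XX_
After rotation 3 (CW):
X_
XX
_X
After rotation 4 (CW):
_XX
XX_
After rotation 5 (CCW):
X_
XX
_X

Answer: X_
XX
_X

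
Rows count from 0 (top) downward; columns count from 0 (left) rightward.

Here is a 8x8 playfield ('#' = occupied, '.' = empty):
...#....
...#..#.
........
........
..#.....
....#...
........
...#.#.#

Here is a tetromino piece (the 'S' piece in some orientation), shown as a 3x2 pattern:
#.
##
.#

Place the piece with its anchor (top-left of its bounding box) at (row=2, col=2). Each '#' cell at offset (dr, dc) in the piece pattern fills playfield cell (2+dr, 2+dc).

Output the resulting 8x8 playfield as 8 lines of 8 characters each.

Fill (2+0,2+0) = (2,2)
Fill (2+1,2+0) = (3,2)
Fill (2+1,2+1) = (3,3)
Fill (2+2,2+1) = (4,3)

Answer: ...#....
...#..#.
..#.....
..##....
..##....
....#...
........
...#.#.#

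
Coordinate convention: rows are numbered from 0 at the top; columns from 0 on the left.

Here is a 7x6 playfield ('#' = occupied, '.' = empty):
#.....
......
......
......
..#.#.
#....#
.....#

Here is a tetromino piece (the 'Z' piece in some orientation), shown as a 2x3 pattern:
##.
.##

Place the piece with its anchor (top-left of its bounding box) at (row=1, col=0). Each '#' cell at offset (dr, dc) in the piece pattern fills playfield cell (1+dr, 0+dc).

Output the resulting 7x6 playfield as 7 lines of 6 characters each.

Fill (1+0,0+0) = (1,0)
Fill (1+0,0+1) = (1,1)
Fill (1+1,0+1) = (2,1)
Fill (1+1,0+2) = (2,2)

Answer: #.....
##....
.##...
......
..#.#.
#....#
.....#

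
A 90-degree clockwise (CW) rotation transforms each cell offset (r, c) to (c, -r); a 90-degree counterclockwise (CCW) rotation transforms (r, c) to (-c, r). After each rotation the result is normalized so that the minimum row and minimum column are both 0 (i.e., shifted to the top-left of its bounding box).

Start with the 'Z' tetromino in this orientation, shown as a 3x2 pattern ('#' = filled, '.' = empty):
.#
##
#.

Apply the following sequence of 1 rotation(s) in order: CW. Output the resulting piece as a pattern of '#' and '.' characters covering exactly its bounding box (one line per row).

Start:
.#
##
#.
After rotation 1 (CW):
##.
.##

Answer: ##.
.##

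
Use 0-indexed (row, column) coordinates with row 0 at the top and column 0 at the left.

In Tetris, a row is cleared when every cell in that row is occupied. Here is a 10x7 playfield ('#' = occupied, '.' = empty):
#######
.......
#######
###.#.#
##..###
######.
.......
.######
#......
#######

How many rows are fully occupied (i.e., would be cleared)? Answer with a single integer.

Check each row:
  row 0: 0 empty cells -> FULL (clear)
  row 1: 7 empty cells -> not full
  row 2: 0 empty cells -> FULL (clear)
  row 3: 2 empty cells -> not full
  row 4: 2 empty cells -> not full
  row 5: 1 empty cell -> not full
  row 6: 7 empty cells -> not full
  row 7: 1 empty cell -> not full
  row 8: 6 empty cells -> not full
  row 9: 0 empty cells -> FULL (clear)
Total rows cleared: 3

Answer: 3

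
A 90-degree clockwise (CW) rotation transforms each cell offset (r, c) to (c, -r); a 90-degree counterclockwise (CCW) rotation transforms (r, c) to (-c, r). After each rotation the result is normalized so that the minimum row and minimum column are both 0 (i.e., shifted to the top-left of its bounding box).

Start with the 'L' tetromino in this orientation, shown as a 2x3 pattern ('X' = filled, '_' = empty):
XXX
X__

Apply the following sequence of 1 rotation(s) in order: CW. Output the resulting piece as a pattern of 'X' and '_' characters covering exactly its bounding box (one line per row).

Start:
XXX
X__
After rotation 1 (CW):
XX
_X
_X

Answer: XX
_X
_X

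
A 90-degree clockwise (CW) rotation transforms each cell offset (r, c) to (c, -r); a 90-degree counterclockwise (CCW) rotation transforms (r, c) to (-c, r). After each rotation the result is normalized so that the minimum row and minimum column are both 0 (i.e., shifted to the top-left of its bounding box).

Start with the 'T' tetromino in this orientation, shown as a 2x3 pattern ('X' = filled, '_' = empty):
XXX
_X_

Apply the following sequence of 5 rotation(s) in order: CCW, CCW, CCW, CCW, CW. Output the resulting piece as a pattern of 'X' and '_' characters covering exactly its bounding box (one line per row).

Start:
XXX
_X_
After rotation 1 (CCW):
X_
XX
X_
After rotation 2 (CCW):
_X_
XXX
After rotation 3 (CCW):
_X
XX
_X
After rotation 4 (CCW):
XXX
_X_
After rotation 5 (CW):
_X
XX
_X

Answer: _X
XX
_X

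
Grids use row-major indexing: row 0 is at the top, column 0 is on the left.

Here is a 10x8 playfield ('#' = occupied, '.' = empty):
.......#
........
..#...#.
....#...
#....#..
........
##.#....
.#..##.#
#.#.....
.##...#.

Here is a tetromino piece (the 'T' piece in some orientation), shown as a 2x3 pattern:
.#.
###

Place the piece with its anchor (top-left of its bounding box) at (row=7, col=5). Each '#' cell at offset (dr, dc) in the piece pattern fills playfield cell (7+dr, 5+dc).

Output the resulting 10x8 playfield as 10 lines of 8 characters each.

Fill (7+0,5+1) = (7,6)
Fill (7+1,5+0) = (8,5)
Fill (7+1,5+1) = (8,6)
Fill (7+1,5+2) = (8,7)

Answer: .......#
........
..#...#.
....#...
#....#..
........
##.#....
.#..####
#.#..###
.##...#.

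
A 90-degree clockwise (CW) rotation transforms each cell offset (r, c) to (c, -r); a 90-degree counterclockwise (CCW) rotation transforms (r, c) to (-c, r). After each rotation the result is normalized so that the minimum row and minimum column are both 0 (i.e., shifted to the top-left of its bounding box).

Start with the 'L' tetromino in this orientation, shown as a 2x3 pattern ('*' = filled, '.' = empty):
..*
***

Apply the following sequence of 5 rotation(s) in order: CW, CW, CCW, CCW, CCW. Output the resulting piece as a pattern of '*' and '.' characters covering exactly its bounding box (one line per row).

Start:
..*
***
After rotation 1 (CW):
*.
*.
**
After rotation 2 (CW):
***
*..
After rotation 3 (CCW):
*.
*.
**
After rotation 4 (CCW):
..*
***
After rotation 5 (CCW):
**
.*
.*

Answer: **
.*
.*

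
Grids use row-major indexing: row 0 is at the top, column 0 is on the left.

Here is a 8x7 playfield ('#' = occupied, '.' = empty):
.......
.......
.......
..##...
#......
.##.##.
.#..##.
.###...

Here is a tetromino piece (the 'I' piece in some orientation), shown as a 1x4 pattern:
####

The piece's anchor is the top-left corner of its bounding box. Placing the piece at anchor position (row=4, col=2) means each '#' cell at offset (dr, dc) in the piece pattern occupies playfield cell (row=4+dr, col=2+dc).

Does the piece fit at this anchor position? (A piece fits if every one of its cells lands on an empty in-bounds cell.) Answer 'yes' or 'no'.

Answer: yes

Derivation:
Check each piece cell at anchor (4, 2):
  offset (0,0) -> (4,2): empty -> OK
  offset (0,1) -> (4,3): empty -> OK
  offset (0,2) -> (4,4): empty -> OK
  offset (0,3) -> (4,5): empty -> OK
All cells valid: yes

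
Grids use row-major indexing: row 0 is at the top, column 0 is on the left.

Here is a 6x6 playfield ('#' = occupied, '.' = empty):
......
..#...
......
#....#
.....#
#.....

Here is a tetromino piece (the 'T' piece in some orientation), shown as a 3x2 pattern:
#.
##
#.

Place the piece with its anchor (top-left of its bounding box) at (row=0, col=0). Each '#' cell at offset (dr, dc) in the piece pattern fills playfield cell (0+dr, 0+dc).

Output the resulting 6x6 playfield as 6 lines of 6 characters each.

Answer: #.....
###...
#.....
#....#
.....#
#.....

Derivation:
Fill (0+0,0+0) = (0,0)
Fill (0+1,0+0) = (1,0)
Fill (0+1,0+1) = (1,1)
Fill (0+2,0+0) = (2,0)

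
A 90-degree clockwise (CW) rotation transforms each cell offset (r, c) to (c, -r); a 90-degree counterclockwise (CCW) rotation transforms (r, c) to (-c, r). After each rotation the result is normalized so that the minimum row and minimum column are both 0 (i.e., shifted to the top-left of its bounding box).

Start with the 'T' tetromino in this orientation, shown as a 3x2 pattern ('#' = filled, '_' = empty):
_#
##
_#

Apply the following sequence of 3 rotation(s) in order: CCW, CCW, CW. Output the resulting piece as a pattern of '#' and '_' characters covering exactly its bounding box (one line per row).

Start:
_#
##
_#
After rotation 1 (CCW):
###
_#_
After rotation 2 (CCW):
#_
##
#_
After rotation 3 (CW):
###
_#_

Answer: ###
_#_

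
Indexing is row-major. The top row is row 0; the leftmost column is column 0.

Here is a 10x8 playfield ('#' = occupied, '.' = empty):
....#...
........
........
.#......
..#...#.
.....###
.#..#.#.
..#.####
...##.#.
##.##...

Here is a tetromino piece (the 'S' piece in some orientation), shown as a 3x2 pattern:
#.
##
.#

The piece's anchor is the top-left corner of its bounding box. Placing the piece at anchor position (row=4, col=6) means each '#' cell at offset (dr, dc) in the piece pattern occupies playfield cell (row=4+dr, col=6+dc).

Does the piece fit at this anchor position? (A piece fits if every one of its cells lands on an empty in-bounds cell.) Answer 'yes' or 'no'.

Check each piece cell at anchor (4, 6):
  offset (0,0) -> (4,6): occupied ('#') -> FAIL
  offset (1,0) -> (5,6): occupied ('#') -> FAIL
  offset (1,1) -> (5,7): occupied ('#') -> FAIL
  offset (2,1) -> (6,7): empty -> OK
All cells valid: no

Answer: no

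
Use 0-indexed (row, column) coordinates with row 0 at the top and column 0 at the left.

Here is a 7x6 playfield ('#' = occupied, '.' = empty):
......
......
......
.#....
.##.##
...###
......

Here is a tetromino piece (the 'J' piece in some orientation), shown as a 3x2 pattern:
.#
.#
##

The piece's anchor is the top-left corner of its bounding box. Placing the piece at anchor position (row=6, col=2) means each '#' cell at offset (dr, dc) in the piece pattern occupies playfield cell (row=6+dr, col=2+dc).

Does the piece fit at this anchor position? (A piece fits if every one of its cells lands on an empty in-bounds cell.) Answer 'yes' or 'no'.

Answer: no

Derivation:
Check each piece cell at anchor (6, 2):
  offset (0,1) -> (6,3): empty -> OK
  offset (1,1) -> (7,3): out of bounds -> FAIL
  offset (2,0) -> (8,2): out of bounds -> FAIL
  offset (2,1) -> (8,3): out of bounds -> FAIL
All cells valid: no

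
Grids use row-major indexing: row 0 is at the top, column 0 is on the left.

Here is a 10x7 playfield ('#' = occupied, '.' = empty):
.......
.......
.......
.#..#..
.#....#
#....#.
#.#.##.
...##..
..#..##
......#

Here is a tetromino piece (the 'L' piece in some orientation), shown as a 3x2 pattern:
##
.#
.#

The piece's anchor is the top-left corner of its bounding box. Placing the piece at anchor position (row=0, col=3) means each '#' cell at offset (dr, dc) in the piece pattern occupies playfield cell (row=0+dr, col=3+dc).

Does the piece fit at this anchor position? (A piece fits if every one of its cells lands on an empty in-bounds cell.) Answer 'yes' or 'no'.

Answer: yes

Derivation:
Check each piece cell at anchor (0, 3):
  offset (0,0) -> (0,3): empty -> OK
  offset (0,1) -> (0,4): empty -> OK
  offset (1,1) -> (1,4): empty -> OK
  offset (2,1) -> (2,4): empty -> OK
All cells valid: yes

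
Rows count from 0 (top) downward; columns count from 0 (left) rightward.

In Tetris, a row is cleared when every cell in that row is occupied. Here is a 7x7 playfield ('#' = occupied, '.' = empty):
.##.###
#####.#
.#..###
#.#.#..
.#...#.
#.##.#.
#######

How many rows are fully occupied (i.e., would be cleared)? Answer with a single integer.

Answer: 1

Derivation:
Check each row:
  row 0: 2 empty cells -> not full
  row 1: 1 empty cell -> not full
  row 2: 3 empty cells -> not full
  row 3: 4 empty cells -> not full
  row 4: 5 empty cells -> not full
  row 5: 3 empty cells -> not full
  row 6: 0 empty cells -> FULL (clear)
Total rows cleared: 1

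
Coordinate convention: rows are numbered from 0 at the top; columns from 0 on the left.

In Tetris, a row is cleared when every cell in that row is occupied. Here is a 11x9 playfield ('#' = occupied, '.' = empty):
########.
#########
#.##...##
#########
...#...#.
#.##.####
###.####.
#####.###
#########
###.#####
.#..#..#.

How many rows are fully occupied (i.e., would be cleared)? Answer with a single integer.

Check each row:
  row 0: 1 empty cell -> not full
  row 1: 0 empty cells -> FULL (clear)
  row 2: 4 empty cells -> not full
  row 3: 0 empty cells -> FULL (clear)
  row 4: 7 empty cells -> not full
  row 5: 2 empty cells -> not full
  row 6: 2 empty cells -> not full
  row 7: 1 empty cell -> not full
  row 8: 0 empty cells -> FULL (clear)
  row 9: 1 empty cell -> not full
  row 10: 6 empty cells -> not full
Total rows cleared: 3

Answer: 3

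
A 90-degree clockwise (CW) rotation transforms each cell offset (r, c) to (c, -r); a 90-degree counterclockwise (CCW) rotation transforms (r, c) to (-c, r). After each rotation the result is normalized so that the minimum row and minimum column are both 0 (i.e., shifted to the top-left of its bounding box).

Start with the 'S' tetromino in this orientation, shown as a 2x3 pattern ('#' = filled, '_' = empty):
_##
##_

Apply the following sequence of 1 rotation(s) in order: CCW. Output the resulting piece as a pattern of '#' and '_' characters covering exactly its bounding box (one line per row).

Answer: #_
##
_#

Derivation:
Start:
_##
##_
After rotation 1 (CCW):
#_
##
_#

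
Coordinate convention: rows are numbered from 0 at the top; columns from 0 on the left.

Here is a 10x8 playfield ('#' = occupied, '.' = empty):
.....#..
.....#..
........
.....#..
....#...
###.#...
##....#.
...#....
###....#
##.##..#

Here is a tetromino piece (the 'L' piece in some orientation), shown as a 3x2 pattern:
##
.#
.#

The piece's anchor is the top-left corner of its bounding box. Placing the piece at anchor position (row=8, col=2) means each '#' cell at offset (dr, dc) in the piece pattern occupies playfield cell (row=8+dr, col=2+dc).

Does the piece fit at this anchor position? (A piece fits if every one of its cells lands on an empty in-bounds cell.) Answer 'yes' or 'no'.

Answer: no

Derivation:
Check each piece cell at anchor (8, 2):
  offset (0,0) -> (8,2): occupied ('#') -> FAIL
  offset (0,1) -> (8,3): empty -> OK
  offset (1,1) -> (9,3): occupied ('#') -> FAIL
  offset (2,1) -> (10,3): out of bounds -> FAIL
All cells valid: no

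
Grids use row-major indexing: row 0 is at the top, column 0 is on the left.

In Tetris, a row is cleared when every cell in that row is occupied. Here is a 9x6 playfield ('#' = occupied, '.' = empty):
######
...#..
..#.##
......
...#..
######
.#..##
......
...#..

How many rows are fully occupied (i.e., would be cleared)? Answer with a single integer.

Check each row:
  row 0: 0 empty cells -> FULL (clear)
  row 1: 5 empty cells -> not full
  row 2: 3 empty cells -> not full
  row 3: 6 empty cells -> not full
  row 4: 5 empty cells -> not full
  row 5: 0 empty cells -> FULL (clear)
  row 6: 3 empty cells -> not full
  row 7: 6 empty cells -> not full
  row 8: 5 empty cells -> not full
Total rows cleared: 2

Answer: 2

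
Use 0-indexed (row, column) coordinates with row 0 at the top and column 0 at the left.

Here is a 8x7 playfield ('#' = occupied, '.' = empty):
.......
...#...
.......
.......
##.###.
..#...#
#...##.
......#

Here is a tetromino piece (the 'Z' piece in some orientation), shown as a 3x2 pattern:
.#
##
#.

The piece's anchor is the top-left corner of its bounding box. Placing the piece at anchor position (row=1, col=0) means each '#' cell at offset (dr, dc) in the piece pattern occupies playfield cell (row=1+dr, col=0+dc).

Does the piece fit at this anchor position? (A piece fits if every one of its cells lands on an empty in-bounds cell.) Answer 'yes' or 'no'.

Answer: yes

Derivation:
Check each piece cell at anchor (1, 0):
  offset (0,1) -> (1,1): empty -> OK
  offset (1,0) -> (2,0): empty -> OK
  offset (1,1) -> (2,1): empty -> OK
  offset (2,0) -> (3,0): empty -> OK
All cells valid: yes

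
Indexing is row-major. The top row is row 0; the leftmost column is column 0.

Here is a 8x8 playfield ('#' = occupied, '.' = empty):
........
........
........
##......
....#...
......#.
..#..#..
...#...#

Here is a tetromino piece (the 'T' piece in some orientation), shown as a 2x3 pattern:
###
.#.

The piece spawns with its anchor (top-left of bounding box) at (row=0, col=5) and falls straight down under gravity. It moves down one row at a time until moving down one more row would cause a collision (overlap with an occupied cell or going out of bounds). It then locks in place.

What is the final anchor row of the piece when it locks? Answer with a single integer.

Answer: 3

Derivation:
Spawn at (row=0, col=5). Try each row:
  row 0: fits
  row 1: fits
  row 2: fits
  row 3: fits
  row 4: blocked -> lock at row 3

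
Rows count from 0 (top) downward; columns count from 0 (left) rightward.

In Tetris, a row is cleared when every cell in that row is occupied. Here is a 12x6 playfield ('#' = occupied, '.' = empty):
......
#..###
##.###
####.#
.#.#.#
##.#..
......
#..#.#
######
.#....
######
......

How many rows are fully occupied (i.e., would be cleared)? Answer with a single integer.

Check each row:
  row 0: 6 empty cells -> not full
  row 1: 2 empty cells -> not full
  row 2: 1 empty cell -> not full
  row 3: 1 empty cell -> not full
  row 4: 3 empty cells -> not full
  row 5: 3 empty cells -> not full
  row 6: 6 empty cells -> not full
  row 7: 3 empty cells -> not full
  row 8: 0 empty cells -> FULL (clear)
  row 9: 5 empty cells -> not full
  row 10: 0 empty cells -> FULL (clear)
  row 11: 6 empty cells -> not full
Total rows cleared: 2

Answer: 2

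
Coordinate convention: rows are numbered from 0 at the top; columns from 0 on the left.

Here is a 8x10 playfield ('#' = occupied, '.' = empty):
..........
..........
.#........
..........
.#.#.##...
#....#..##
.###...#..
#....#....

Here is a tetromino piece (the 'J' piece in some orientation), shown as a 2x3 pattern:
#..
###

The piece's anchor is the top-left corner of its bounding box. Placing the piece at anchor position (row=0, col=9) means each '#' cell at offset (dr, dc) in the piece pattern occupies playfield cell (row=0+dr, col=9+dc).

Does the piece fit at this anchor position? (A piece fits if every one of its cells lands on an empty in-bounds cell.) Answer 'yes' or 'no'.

Answer: no

Derivation:
Check each piece cell at anchor (0, 9):
  offset (0,0) -> (0,9): empty -> OK
  offset (1,0) -> (1,9): empty -> OK
  offset (1,1) -> (1,10): out of bounds -> FAIL
  offset (1,2) -> (1,11): out of bounds -> FAIL
All cells valid: no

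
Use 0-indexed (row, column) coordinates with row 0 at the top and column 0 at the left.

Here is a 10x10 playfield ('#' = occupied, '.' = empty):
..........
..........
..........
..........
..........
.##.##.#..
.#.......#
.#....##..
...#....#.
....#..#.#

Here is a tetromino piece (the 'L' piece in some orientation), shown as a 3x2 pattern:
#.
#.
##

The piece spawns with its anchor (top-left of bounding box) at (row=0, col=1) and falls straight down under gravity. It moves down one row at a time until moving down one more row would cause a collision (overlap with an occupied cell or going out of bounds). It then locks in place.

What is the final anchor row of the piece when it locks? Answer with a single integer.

Spawn at (row=0, col=1). Try each row:
  row 0: fits
  row 1: fits
  row 2: fits
  row 3: blocked -> lock at row 2

Answer: 2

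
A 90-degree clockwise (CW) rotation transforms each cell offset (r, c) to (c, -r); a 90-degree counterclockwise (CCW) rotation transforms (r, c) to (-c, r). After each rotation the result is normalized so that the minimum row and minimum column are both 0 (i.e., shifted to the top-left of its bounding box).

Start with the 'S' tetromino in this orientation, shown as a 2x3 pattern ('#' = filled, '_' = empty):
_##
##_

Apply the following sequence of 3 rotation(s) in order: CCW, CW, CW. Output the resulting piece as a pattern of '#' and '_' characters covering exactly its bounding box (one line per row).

Start:
_##
##_
After rotation 1 (CCW):
#_
##
_#
After rotation 2 (CW):
_##
##_
After rotation 3 (CW):
#_
##
_#

Answer: #_
##
_#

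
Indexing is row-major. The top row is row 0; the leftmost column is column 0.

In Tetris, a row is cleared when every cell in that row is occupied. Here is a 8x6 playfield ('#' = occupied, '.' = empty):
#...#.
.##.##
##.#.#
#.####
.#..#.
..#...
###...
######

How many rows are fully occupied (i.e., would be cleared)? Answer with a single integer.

Check each row:
  row 0: 4 empty cells -> not full
  row 1: 2 empty cells -> not full
  row 2: 2 empty cells -> not full
  row 3: 1 empty cell -> not full
  row 4: 4 empty cells -> not full
  row 5: 5 empty cells -> not full
  row 6: 3 empty cells -> not full
  row 7: 0 empty cells -> FULL (clear)
Total rows cleared: 1

Answer: 1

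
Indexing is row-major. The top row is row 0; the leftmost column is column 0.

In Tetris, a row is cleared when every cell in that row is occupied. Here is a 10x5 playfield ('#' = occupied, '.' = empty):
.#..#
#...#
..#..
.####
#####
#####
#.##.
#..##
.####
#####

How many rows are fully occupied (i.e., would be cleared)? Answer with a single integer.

Answer: 3

Derivation:
Check each row:
  row 0: 3 empty cells -> not full
  row 1: 3 empty cells -> not full
  row 2: 4 empty cells -> not full
  row 3: 1 empty cell -> not full
  row 4: 0 empty cells -> FULL (clear)
  row 5: 0 empty cells -> FULL (clear)
  row 6: 2 empty cells -> not full
  row 7: 2 empty cells -> not full
  row 8: 1 empty cell -> not full
  row 9: 0 empty cells -> FULL (clear)
Total rows cleared: 3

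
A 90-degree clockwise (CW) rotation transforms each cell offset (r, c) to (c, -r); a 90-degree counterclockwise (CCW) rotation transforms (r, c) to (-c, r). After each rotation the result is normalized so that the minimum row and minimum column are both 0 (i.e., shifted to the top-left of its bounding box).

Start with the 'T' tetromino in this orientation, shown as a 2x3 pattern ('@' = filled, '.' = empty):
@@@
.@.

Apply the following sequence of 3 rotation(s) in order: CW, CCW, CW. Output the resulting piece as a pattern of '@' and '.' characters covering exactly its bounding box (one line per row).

Answer: .@
@@
.@

Derivation:
Start:
@@@
.@.
After rotation 1 (CW):
.@
@@
.@
After rotation 2 (CCW):
@@@
.@.
After rotation 3 (CW):
.@
@@
.@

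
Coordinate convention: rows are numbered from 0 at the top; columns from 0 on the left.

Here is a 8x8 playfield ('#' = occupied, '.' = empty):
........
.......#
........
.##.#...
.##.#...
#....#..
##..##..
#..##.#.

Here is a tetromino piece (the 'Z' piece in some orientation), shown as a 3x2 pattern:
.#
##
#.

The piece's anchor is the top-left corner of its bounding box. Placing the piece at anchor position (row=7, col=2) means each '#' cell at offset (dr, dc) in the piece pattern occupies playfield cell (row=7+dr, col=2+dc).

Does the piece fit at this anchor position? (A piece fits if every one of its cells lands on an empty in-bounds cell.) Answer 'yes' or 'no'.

Check each piece cell at anchor (7, 2):
  offset (0,1) -> (7,3): occupied ('#') -> FAIL
  offset (1,0) -> (8,2): out of bounds -> FAIL
  offset (1,1) -> (8,3): out of bounds -> FAIL
  offset (2,0) -> (9,2): out of bounds -> FAIL
All cells valid: no

Answer: no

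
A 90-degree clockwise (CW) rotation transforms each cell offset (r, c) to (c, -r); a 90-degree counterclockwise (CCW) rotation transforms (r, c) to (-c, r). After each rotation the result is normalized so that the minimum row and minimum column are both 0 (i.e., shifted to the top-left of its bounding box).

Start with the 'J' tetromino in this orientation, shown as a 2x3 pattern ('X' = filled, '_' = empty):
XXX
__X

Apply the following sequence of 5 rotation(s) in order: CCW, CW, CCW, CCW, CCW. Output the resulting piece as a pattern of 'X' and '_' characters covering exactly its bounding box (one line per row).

Answer: _X
_X
XX

Derivation:
Start:
XXX
__X
After rotation 1 (CCW):
XX
X_
X_
After rotation 2 (CW):
XXX
__X
After rotation 3 (CCW):
XX
X_
X_
After rotation 4 (CCW):
X__
XXX
After rotation 5 (CCW):
_X
_X
XX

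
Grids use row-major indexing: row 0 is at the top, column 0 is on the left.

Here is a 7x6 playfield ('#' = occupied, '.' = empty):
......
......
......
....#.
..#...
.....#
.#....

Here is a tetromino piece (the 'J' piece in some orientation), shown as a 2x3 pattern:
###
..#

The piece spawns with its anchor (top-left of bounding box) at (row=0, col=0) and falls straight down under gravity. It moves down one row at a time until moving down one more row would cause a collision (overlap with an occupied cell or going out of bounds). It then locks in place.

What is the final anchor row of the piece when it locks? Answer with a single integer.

Spawn at (row=0, col=0). Try each row:
  row 0: fits
  row 1: fits
  row 2: fits
  row 3: blocked -> lock at row 2

Answer: 2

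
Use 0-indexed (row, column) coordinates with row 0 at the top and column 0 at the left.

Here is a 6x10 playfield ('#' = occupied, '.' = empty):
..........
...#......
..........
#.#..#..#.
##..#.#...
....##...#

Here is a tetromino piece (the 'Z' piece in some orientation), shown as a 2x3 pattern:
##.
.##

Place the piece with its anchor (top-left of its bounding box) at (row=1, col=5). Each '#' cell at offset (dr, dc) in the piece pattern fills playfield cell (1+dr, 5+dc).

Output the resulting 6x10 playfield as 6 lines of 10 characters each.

Fill (1+0,5+0) = (1,5)
Fill (1+0,5+1) = (1,6)
Fill (1+1,5+1) = (2,6)
Fill (1+1,5+2) = (2,7)

Answer: ..........
...#.##...
......##..
#.#..#..#.
##..#.#...
....##...#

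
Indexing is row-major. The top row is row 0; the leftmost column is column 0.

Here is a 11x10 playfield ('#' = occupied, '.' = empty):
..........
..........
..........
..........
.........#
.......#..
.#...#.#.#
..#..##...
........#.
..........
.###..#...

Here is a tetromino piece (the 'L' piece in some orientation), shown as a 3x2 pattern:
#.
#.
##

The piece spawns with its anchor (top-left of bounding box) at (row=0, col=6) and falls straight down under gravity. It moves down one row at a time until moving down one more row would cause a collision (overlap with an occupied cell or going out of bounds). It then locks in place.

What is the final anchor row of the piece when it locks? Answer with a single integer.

Spawn at (row=0, col=6). Try each row:
  row 0: fits
  row 1: fits
  row 2: fits
  row 3: blocked -> lock at row 2

Answer: 2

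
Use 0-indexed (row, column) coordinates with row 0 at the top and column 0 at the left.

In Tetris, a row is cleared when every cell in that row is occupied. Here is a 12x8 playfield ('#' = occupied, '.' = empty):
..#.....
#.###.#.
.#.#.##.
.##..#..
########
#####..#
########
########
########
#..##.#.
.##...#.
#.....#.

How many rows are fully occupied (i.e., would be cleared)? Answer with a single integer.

Answer: 4

Derivation:
Check each row:
  row 0: 7 empty cells -> not full
  row 1: 3 empty cells -> not full
  row 2: 4 empty cells -> not full
  row 3: 5 empty cells -> not full
  row 4: 0 empty cells -> FULL (clear)
  row 5: 2 empty cells -> not full
  row 6: 0 empty cells -> FULL (clear)
  row 7: 0 empty cells -> FULL (clear)
  row 8: 0 empty cells -> FULL (clear)
  row 9: 4 empty cells -> not full
  row 10: 5 empty cells -> not full
  row 11: 6 empty cells -> not full
Total rows cleared: 4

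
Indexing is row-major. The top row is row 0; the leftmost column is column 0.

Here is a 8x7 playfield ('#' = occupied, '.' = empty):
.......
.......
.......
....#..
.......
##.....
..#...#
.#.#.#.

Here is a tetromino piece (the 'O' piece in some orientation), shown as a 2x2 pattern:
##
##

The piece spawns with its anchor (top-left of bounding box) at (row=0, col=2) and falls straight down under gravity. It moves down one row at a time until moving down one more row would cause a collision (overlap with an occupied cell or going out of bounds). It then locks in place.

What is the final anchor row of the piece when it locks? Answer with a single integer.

Answer: 4

Derivation:
Spawn at (row=0, col=2). Try each row:
  row 0: fits
  row 1: fits
  row 2: fits
  row 3: fits
  row 4: fits
  row 5: blocked -> lock at row 4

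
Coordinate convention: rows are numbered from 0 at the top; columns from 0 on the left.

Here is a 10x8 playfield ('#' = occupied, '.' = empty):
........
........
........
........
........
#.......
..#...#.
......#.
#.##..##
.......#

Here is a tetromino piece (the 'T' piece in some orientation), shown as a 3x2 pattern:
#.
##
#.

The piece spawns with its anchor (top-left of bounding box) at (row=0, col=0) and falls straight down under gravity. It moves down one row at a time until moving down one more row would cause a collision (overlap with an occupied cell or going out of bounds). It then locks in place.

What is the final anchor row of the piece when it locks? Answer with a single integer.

Answer: 2

Derivation:
Spawn at (row=0, col=0). Try each row:
  row 0: fits
  row 1: fits
  row 2: fits
  row 3: blocked -> lock at row 2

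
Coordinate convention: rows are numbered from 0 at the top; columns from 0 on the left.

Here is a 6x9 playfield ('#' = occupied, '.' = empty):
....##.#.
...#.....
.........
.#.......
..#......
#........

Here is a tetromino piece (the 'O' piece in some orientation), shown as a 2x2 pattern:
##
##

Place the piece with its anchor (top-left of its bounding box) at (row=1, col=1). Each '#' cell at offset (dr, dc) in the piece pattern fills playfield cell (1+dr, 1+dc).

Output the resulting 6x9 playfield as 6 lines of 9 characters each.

Fill (1+0,1+0) = (1,1)
Fill (1+0,1+1) = (1,2)
Fill (1+1,1+0) = (2,1)
Fill (1+1,1+1) = (2,2)

Answer: ....##.#.
.###.....
.##......
.#.......
..#......
#........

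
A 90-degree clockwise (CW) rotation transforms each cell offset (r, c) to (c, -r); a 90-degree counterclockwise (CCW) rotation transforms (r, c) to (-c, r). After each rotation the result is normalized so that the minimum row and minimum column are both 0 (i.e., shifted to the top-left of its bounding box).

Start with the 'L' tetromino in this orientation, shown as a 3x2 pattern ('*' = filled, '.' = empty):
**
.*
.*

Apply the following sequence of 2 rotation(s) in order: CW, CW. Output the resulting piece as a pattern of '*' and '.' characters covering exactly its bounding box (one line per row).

Start:
**
.*
.*
After rotation 1 (CW):
..*
***
After rotation 2 (CW):
*.
*.
**

Answer: *.
*.
**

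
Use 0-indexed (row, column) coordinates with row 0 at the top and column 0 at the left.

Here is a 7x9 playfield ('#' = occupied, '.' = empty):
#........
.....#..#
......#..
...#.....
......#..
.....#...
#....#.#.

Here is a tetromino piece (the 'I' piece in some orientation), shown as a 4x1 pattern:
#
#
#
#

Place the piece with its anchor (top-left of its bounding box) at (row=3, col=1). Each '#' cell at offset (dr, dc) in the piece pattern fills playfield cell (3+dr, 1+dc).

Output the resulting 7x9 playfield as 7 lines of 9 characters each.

Fill (3+0,1+0) = (3,1)
Fill (3+1,1+0) = (4,1)
Fill (3+2,1+0) = (5,1)
Fill (3+3,1+0) = (6,1)

Answer: #........
.....#..#
......#..
.#.#.....
.#....#..
.#...#...
##...#.#.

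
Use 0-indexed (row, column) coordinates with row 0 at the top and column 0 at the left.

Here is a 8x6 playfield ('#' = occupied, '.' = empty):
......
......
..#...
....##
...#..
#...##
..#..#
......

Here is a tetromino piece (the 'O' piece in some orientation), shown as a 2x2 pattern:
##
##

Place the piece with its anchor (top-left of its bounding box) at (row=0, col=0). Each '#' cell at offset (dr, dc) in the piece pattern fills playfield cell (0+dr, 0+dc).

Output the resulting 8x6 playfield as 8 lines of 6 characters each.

Fill (0+0,0+0) = (0,0)
Fill (0+0,0+1) = (0,1)
Fill (0+1,0+0) = (1,0)
Fill (0+1,0+1) = (1,1)

Answer: ##....
##....
..#...
....##
...#..
#...##
..#..#
......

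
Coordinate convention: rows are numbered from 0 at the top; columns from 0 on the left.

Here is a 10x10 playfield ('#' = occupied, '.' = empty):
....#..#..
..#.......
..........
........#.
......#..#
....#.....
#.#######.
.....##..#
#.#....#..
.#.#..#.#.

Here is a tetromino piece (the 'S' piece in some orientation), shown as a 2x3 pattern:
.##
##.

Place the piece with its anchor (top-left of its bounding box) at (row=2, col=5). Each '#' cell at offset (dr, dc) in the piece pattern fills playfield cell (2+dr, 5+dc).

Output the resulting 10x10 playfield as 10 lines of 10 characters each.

Fill (2+0,5+1) = (2,6)
Fill (2+0,5+2) = (2,7)
Fill (2+1,5+0) = (3,5)
Fill (2+1,5+1) = (3,6)

Answer: ....#..#..
..#.......
......##..
.....##.#.
......#..#
....#.....
#.#######.
.....##..#
#.#....#..
.#.#..#.#.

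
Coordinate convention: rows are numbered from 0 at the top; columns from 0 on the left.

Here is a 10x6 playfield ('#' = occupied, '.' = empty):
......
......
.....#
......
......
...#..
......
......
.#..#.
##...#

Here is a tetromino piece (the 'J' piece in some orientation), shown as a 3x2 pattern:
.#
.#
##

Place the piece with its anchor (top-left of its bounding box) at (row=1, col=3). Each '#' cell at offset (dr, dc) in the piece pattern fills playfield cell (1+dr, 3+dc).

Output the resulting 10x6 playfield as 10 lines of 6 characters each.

Answer: ......
....#.
....##
...##.
......
...#..
......
......
.#..#.
##...#

Derivation:
Fill (1+0,3+1) = (1,4)
Fill (1+1,3+1) = (2,4)
Fill (1+2,3+0) = (3,3)
Fill (1+2,3+1) = (3,4)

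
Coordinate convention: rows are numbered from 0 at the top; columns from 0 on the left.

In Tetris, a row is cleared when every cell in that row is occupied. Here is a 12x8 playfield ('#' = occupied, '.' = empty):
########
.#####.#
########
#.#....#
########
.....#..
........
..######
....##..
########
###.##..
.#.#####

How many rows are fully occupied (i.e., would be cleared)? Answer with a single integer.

Check each row:
  row 0: 0 empty cells -> FULL (clear)
  row 1: 2 empty cells -> not full
  row 2: 0 empty cells -> FULL (clear)
  row 3: 5 empty cells -> not full
  row 4: 0 empty cells -> FULL (clear)
  row 5: 7 empty cells -> not full
  row 6: 8 empty cells -> not full
  row 7: 2 empty cells -> not full
  row 8: 6 empty cells -> not full
  row 9: 0 empty cells -> FULL (clear)
  row 10: 3 empty cells -> not full
  row 11: 2 empty cells -> not full
Total rows cleared: 4

Answer: 4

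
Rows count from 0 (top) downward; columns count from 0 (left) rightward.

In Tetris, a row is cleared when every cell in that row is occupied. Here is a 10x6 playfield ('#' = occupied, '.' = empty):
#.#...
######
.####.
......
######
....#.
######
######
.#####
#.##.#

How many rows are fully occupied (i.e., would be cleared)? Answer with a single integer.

Check each row:
  row 0: 4 empty cells -> not full
  row 1: 0 empty cells -> FULL (clear)
  row 2: 2 empty cells -> not full
  row 3: 6 empty cells -> not full
  row 4: 0 empty cells -> FULL (clear)
  row 5: 5 empty cells -> not full
  row 6: 0 empty cells -> FULL (clear)
  row 7: 0 empty cells -> FULL (clear)
  row 8: 1 empty cell -> not full
  row 9: 2 empty cells -> not full
Total rows cleared: 4

Answer: 4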